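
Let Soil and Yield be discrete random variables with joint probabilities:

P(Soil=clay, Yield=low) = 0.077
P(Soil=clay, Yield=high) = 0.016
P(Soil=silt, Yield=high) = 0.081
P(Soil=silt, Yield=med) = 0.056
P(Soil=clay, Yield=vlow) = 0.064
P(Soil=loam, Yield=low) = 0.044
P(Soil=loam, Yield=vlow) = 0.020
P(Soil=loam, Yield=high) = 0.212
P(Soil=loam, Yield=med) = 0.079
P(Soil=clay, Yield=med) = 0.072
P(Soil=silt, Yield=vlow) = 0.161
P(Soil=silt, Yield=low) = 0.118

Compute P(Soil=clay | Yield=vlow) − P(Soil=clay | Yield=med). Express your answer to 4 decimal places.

-0.0866

P(Yield=vlow) = 0.020 + 0.064 + 0.161 = 0.245; P(Soil=clay | Yield=vlow) = 0.064/0.245 = 0.26122.
P(Yield=med) = 0.079 + 0.072 + 0.056 = 0.207; P(Soil=clay | Yield=med) = 0.072/0.207 = 0.34783.
Difference = -0.0866.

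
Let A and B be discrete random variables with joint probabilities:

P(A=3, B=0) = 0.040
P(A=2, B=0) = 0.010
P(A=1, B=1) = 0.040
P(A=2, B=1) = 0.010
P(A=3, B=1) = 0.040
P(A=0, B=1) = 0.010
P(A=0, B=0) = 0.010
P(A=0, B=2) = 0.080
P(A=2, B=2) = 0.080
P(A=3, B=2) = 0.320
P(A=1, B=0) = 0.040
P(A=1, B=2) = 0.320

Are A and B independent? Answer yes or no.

yes

Every cell satisfies P(A,B) = P(A)·P(B). For instance P(A=2) = 0.100, P(B=2) = 0.800, and 0.100×0.800 = 0.080 matches the joint entry. So A and B are independent.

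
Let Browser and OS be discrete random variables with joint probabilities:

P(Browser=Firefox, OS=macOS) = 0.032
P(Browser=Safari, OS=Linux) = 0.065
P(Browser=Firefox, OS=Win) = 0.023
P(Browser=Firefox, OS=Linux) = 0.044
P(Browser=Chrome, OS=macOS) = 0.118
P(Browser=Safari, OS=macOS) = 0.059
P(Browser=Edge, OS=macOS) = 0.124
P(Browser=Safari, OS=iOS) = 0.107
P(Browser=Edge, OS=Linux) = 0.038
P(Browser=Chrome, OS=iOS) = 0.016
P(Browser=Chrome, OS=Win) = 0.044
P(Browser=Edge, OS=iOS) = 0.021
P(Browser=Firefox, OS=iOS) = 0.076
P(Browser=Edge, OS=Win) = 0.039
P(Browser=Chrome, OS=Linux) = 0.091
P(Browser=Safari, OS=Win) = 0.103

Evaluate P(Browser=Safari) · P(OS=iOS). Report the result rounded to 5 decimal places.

0.07348

P(Browser=Safari) = 0.103 + 0.059 + 0.065 + 0.107 = 0.334.
P(OS=iOS) = 0.016 + 0.076 + 0.107 + 0.021 = 0.220.
Product: 0.334 × 0.220 = 0.07348.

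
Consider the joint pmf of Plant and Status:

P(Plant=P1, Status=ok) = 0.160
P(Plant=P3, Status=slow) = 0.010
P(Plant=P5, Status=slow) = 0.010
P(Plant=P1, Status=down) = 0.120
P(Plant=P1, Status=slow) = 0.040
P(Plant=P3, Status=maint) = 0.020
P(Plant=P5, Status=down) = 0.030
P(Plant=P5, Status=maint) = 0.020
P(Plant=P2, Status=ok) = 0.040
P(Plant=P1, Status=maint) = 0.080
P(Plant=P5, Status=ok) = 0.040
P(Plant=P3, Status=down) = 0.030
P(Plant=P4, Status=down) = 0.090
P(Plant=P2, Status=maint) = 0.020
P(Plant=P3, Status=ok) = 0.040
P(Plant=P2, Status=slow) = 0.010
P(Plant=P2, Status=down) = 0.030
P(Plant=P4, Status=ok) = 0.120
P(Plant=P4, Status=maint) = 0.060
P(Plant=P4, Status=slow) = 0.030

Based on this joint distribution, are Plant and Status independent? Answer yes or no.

yes

Every cell satisfies P(Plant,Status) = P(Plant)·P(Status). For instance P(Plant=P4) = 0.300, P(Status=ok) = 0.400, and 0.300×0.400 = 0.120 matches the joint entry. So Plant and Status are independent.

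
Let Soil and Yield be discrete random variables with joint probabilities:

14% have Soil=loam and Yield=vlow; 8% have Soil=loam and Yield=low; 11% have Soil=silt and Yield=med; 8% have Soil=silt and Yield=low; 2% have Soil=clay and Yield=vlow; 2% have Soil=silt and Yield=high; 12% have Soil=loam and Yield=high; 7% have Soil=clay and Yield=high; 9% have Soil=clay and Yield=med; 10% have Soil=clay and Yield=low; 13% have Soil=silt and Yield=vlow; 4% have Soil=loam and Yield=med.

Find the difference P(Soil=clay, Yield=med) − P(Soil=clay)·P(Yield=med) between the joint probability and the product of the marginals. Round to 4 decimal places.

P(Soil=clay) = 0.02 + 0.10 + 0.09 + 0.07 = 0.28.
P(Yield=med) = 0.04 + 0.09 + 0.11 = 0.24.
P(Soil=clay, Yield=med) − P(Soil=clay)P(Yield=med) = 0.09 − 0.28×0.24 = 0.0228.

0.0228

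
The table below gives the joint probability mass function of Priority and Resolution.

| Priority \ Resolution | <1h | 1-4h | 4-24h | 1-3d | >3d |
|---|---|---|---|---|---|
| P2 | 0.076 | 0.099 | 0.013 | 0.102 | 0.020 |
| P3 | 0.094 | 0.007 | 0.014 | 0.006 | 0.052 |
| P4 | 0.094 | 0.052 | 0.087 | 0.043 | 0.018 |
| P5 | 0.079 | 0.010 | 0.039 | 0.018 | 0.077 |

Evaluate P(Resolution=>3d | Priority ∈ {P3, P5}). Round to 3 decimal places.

0.326

P(Priority=P3) = 0.094 + 0.007 + 0.014 + 0.006 + 0.052 = 0.173.
P(Priority=P5) = 0.079 + 0.010 + 0.039 + 0.018 + 0.077 = 0.223.
P(Priority ∈ {P3, P5}) = 0.173 + 0.223 = 0.396; P(Resolution=>3d, Priority ∈ {P3, P5}) = 0.052 + 0.077 = 0.129.
P(Resolution=>3d | Priority ∈ {P3, P5}) = 0.129/0.396 = 0.326.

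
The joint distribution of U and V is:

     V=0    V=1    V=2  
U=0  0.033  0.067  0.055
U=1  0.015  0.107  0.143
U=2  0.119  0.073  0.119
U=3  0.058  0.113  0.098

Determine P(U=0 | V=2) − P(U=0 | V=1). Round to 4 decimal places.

P(V=2) = 0.055 + 0.143 + 0.119 + 0.098 = 0.415; P(U=0 | V=2) = 0.055/0.415 = 0.13253.
P(V=1) = 0.067 + 0.107 + 0.073 + 0.113 = 0.360; P(U=0 | V=1) = 0.067/0.360 = 0.18611.
Difference = -0.0536.

-0.0536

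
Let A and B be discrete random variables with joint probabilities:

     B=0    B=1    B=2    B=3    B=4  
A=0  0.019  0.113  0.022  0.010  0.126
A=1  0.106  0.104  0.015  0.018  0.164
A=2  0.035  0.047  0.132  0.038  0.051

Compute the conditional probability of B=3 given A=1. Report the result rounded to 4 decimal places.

0.0442

P(A=1) = 0.106 + 0.104 + 0.015 + 0.018 + 0.164 = 0.407.
P(B=3 | A=1) = 0.018/0.407 = 0.0442.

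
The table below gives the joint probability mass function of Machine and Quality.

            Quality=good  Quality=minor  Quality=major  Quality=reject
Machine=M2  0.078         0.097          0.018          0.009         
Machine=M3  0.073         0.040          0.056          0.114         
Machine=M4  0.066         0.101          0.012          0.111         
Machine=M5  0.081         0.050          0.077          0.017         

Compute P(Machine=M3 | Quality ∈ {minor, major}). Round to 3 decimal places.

0.213

P(Quality=minor) = 0.097 + 0.040 + 0.101 + 0.050 = 0.288.
P(Quality=major) = 0.018 + 0.056 + 0.012 + 0.077 = 0.163.
P(Quality ∈ {minor, major}) = 0.288 + 0.163 = 0.451; P(Machine=M3, Quality ∈ {minor, major}) = 0.040 + 0.056 = 0.096.
P(Machine=M3 | Quality ∈ {minor, major}) = 0.096/0.451 = 0.213.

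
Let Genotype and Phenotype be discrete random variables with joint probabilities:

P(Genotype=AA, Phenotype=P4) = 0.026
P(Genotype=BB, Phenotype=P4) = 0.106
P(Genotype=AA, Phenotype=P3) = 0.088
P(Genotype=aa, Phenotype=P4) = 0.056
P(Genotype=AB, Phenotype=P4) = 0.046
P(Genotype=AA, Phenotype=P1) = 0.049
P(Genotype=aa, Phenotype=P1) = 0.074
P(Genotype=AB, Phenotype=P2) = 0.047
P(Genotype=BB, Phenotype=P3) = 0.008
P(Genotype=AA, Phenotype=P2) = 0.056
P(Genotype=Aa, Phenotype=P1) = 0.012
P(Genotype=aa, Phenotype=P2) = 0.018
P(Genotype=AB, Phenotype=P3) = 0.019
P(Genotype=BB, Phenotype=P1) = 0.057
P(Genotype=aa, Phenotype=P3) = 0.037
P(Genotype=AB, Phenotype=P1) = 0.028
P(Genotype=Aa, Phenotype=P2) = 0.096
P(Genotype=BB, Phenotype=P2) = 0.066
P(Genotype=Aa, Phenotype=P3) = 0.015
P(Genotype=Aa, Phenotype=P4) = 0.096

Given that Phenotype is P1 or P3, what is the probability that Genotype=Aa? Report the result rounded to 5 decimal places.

0.06977

P(Phenotype=P1) = 0.049 + 0.012 + 0.074 + 0.028 + 0.057 = 0.220.
P(Phenotype=P3) = 0.088 + 0.015 + 0.037 + 0.019 + 0.008 = 0.167.
P(Phenotype ∈ {P1, P3}) = 0.220 + 0.167 = 0.387; P(Genotype=Aa, Phenotype ∈ {P1, P3}) = 0.012 + 0.015 = 0.027.
P(Genotype=Aa | Phenotype ∈ {P1, P3}) = 0.027/0.387 = 0.06977.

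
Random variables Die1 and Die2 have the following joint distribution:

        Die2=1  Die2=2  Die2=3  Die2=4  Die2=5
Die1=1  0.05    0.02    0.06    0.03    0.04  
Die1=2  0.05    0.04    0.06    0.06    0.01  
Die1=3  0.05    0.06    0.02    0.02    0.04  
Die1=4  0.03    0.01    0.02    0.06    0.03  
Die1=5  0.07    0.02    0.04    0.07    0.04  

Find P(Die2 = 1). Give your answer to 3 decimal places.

P(Die2=1) = 0.05 + 0.05 + 0.05 + 0.03 + 0.07 = 0.25.

0.250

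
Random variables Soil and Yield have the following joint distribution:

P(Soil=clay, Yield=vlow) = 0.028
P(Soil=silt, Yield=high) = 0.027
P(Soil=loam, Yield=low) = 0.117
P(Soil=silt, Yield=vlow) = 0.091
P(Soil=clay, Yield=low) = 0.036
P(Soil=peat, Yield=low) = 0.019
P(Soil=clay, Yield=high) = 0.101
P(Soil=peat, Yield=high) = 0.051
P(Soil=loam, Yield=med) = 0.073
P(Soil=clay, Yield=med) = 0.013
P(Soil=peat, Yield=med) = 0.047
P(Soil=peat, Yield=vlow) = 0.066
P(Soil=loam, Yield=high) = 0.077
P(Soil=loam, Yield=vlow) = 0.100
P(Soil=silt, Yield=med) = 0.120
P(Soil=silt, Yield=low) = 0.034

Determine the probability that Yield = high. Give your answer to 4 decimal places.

0.2560

P(Yield=high) = 0.077 + 0.101 + 0.027 + 0.051 = 0.256.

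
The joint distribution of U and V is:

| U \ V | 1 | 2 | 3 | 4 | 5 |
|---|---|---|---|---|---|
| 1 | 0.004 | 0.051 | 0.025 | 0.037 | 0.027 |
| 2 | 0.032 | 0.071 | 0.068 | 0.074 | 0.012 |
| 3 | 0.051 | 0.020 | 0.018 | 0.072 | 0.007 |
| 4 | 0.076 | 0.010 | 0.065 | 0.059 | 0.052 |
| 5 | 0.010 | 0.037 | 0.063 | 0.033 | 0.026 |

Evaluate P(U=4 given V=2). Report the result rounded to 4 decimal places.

P(V=2) = 0.051 + 0.071 + 0.020 + 0.010 + 0.037 = 0.189.
P(U=4 | V=2) = 0.010/0.189 = 0.0529.

0.0529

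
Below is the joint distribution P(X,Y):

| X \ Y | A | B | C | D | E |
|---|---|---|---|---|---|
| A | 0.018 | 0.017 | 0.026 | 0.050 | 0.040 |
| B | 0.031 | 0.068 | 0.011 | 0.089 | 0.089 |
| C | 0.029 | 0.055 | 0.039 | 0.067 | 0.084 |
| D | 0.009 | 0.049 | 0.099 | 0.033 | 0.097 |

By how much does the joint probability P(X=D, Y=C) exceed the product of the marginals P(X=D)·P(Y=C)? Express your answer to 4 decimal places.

0.0488

P(X=D) = 0.009 + 0.049 + 0.099 + 0.033 + 0.097 = 0.287.
P(Y=C) = 0.026 + 0.011 + 0.039 + 0.099 = 0.175.
P(X=D, Y=C) − P(X=D)P(Y=C) = 0.099 − 0.287×0.175 = 0.0488.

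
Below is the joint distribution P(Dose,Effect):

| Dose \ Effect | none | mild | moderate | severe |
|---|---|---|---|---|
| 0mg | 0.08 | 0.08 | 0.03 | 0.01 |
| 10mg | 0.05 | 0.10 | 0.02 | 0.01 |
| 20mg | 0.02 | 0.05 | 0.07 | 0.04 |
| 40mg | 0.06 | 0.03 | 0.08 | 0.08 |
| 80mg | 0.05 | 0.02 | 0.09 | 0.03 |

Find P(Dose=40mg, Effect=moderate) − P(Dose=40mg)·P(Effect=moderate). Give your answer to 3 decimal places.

0.008

P(Dose=40mg) = 0.06 + 0.03 + 0.08 + 0.08 = 0.25.
P(Effect=moderate) = 0.03 + 0.02 + 0.07 + 0.08 + 0.09 = 0.29.
P(Dose=40mg, Effect=moderate) − P(Dose=40mg)P(Effect=moderate) = 0.08 − 0.25×0.29 = 0.008.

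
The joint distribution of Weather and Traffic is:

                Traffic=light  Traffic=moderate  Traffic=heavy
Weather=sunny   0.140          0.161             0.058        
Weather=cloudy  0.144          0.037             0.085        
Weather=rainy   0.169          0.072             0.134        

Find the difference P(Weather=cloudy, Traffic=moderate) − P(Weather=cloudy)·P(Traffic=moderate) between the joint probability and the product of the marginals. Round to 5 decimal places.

P(Weather=cloudy) = 0.144 + 0.037 + 0.085 = 0.266.
P(Traffic=moderate) = 0.161 + 0.037 + 0.072 = 0.270.
P(Weather=cloudy, Traffic=moderate) − P(Weather=cloudy)P(Traffic=moderate) = 0.037 − 0.266×0.270 = -0.03482.

-0.03482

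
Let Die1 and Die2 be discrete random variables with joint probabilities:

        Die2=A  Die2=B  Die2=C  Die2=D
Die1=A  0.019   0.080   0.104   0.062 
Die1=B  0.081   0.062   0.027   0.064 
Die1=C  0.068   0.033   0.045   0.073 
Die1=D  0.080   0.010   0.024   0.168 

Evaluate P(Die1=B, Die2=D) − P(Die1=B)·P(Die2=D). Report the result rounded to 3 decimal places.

-0.022

P(Die1=B) = 0.081 + 0.062 + 0.027 + 0.064 = 0.234.
P(Die2=D) = 0.062 + 0.064 + 0.073 + 0.168 = 0.367.
P(Die1=B, Die2=D) − P(Die1=B)P(Die2=D) = 0.064 − 0.234×0.367 = -0.022.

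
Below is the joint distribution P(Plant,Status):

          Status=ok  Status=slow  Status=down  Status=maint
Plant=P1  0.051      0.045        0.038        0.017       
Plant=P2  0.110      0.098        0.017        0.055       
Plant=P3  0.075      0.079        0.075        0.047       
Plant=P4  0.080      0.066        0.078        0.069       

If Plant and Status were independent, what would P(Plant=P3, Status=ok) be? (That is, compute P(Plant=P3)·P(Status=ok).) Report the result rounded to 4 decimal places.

P(Plant=P3) = 0.075 + 0.079 + 0.075 + 0.047 = 0.276.
P(Status=ok) = 0.051 + 0.110 + 0.075 + 0.080 = 0.316.
Product: 0.276 × 0.316 = 0.0872.

0.0872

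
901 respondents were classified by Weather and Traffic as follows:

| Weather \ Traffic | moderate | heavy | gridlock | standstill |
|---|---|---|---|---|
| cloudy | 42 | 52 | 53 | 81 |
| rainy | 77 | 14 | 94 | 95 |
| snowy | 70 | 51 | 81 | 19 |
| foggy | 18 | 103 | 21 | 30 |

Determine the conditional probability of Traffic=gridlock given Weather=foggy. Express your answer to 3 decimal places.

0.122

Total with Weather=foggy: 18 + 103 + 21 + 30 = 172.
P(Traffic=gridlock | Weather=foggy) = 21/172 = 0.122.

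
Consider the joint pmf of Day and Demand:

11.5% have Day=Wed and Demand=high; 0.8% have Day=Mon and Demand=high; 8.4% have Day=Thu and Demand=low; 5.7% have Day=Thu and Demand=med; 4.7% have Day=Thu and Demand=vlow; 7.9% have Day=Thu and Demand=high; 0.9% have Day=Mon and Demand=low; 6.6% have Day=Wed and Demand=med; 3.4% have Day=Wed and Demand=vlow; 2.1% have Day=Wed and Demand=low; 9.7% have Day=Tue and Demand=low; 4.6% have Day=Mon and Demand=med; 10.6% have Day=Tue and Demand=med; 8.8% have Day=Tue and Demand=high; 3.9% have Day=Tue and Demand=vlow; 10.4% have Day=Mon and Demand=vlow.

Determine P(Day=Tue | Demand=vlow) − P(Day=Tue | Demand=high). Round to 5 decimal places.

P(Demand=vlow) = 0.104 + 0.039 + 0.034 + 0.047 = 0.224; P(Day=Tue | Demand=vlow) = 0.039/0.224 = 0.174107.
P(Demand=high) = 0.008 + 0.088 + 0.115 + 0.079 = 0.290; P(Day=Tue | Demand=high) = 0.088/0.290 = 0.303448.
Difference = -0.12934.

-0.12934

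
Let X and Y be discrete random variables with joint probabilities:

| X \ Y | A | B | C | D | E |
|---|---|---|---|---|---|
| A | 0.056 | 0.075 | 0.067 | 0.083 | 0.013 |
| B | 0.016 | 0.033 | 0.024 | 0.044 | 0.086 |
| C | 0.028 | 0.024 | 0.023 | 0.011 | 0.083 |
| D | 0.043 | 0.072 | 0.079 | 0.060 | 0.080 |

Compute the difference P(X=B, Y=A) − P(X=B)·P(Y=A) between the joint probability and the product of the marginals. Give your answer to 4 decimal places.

P(X=B) = 0.016 + 0.033 + 0.024 + 0.044 + 0.086 = 0.203.
P(Y=A) = 0.056 + 0.016 + 0.028 + 0.043 = 0.143.
P(X=B, Y=A) − P(X=B)P(Y=A) = 0.016 − 0.203×0.143 = -0.0130.

-0.0130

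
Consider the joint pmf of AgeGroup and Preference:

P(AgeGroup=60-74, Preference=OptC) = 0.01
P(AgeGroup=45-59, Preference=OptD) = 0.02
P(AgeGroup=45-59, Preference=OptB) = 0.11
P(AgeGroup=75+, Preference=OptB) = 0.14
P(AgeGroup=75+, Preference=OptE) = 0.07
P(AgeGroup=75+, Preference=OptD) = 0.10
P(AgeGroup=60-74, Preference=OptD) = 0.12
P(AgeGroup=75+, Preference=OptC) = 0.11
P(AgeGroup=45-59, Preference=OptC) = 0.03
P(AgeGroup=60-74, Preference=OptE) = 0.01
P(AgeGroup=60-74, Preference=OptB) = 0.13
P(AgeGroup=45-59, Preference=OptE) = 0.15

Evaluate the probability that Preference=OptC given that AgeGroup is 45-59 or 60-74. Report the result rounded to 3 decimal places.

P(AgeGroup=45-59) = 0.11 + 0.03 + 0.02 + 0.15 = 0.31.
P(AgeGroup=60-74) = 0.13 + 0.01 + 0.12 + 0.01 = 0.27.
P(AgeGroup ∈ {45-59, 60-74}) = 0.31 + 0.27 = 0.58; P(Preference=OptC, AgeGroup ∈ {45-59, 60-74}) = 0.03 + 0.01 = 0.04.
P(Preference=OptC | AgeGroup ∈ {45-59, 60-74}) = 0.04/0.58 = 0.069.

0.069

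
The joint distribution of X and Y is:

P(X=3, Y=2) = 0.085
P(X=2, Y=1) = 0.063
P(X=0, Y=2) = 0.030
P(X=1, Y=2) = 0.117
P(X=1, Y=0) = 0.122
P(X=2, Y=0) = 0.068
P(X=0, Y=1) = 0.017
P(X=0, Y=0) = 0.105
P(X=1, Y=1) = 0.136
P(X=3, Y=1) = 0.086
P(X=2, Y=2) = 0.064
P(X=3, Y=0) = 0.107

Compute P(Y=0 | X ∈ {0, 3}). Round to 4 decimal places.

P(X=0) = 0.105 + 0.017 + 0.030 = 0.152.
P(X=3) = 0.107 + 0.086 + 0.085 = 0.278.
P(X ∈ {0, 3}) = 0.152 + 0.278 = 0.430; P(Y=0, X ∈ {0, 3}) = 0.105 + 0.107 = 0.212.
P(Y=0 | X ∈ {0, 3}) = 0.212/0.430 = 0.4930.

0.4930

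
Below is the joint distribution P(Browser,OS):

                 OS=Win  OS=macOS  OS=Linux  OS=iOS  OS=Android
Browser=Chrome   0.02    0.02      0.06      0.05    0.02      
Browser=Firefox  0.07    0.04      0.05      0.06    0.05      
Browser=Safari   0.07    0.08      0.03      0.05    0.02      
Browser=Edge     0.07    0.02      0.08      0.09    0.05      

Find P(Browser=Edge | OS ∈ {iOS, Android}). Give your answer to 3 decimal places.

0.359

P(OS=iOS) = 0.05 + 0.06 + 0.05 + 0.09 = 0.25.
P(OS=Android) = 0.02 + 0.05 + 0.02 + 0.05 = 0.14.
P(OS ∈ {iOS, Android}) = 0.25 + 0.14 = 0.39; P(Browser=Edge, OS ∈ {iOS, Android}) = 0.09 + 0.05 = 0.14.
P(Browser=Edge | OS ∈ {iOS, Android}) = 0.14/0.39 = 0.359.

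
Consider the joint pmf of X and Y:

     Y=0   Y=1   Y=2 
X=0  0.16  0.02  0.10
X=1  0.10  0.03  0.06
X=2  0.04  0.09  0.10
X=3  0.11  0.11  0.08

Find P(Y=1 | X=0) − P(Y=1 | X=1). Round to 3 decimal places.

-0.086

P(X=0) = 0.16 + 0.02 + 0.10 = 0.28; P(Y=1 | X=0) = 0.02/0.28 = 0.0714.
P(X=1) = 0.10 + 0.03 + 0.06 = 0.19; P(Y=1 | X=1) = 0.03/0.19 = 0.1579.
Difference = -0.086.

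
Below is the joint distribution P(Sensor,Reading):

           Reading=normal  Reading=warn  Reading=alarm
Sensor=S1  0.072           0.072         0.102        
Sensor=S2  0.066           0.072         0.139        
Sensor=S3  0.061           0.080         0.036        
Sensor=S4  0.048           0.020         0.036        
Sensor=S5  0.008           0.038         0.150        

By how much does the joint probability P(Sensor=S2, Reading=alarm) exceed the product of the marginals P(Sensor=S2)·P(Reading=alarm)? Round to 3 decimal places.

P(Sensor=S2) = 0.066 + 0.072 + 0.139 = 0.277.
P(Reading=alarm) = 0.102 + 0.139 + 0.036 + 0.036 + 0.150 = 0.463.
P(Sensor=S2, Reading=alarm) − P(Sensor=S2)P(Reading=alarm) = 0.139 − 0.277×0.463 = 0.011.

0.011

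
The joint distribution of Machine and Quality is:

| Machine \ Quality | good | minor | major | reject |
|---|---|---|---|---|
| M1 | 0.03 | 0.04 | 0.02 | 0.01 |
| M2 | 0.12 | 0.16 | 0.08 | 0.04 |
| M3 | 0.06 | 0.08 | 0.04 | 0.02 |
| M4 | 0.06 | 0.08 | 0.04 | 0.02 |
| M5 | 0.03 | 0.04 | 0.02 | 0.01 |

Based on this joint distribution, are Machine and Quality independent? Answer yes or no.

Every cell satisfies P(Machine,Quality) = P(Machine)·P(Quality). For instance P(Machine=M5) = 0.10, P(Quality=reject) = 0.10, and 0.10×0.10 = 0.01 matches the joint entry. So Machine and Quality are independent.

yes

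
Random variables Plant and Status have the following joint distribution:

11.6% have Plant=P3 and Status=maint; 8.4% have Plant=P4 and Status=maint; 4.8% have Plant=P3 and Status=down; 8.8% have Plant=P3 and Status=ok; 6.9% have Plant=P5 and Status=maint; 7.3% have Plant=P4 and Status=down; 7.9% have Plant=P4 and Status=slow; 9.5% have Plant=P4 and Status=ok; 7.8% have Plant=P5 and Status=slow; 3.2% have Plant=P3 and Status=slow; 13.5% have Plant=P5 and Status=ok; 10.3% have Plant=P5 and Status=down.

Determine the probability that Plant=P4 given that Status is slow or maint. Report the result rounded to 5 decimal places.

0.35590

P(Status=slow) = 0.032 + 0.079 + 0.078 = 0.189.
P(Status=maint) = 0.116 + 0.084 + 0.069 = 0.269.
P(Status ∈ {slow, maint}) = 0.189 + 0.269 = 0.458; P(Plant=P4, Status ∈ {slow, maint}) = 0.079 + 0.084 = 0.163.
P(Plant=P4 | Status ∈ {slow, maint}) = 0.163/0.458 = 0.35590.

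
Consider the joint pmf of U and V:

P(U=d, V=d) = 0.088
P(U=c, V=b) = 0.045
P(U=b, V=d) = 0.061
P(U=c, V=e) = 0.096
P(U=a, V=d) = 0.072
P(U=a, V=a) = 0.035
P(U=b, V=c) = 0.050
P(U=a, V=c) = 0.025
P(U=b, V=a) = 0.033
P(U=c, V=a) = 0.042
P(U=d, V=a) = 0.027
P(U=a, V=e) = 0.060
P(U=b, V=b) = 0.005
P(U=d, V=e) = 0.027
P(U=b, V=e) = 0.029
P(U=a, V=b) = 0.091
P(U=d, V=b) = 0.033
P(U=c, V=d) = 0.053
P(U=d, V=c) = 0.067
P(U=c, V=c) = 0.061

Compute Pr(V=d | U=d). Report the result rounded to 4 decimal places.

P(U=d) = 0.027 + 0.033 + 0.067 + 0.088 + 0.027 = 0.242.
P(V=d | U=d) = 0.088/0.242 = 0.3636.

0.3636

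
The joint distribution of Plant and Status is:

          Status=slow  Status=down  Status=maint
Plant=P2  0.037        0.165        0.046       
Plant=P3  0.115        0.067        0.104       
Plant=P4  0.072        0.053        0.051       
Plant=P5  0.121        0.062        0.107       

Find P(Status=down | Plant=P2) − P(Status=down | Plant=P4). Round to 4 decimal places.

P(Plant=P2) = 0.037 + 0.165 + 0.046 = 0.248; P(Status=down | Plant=P2) = 0.165/0.248 = 0.66532.
P(Plant=P4) = 0.072 + 0.053 + 0.051 = 0.176; P(Status=down | Plant=P4) = 0.053/0.176 = 0.30114.
Difference = 0.3642.

0.3642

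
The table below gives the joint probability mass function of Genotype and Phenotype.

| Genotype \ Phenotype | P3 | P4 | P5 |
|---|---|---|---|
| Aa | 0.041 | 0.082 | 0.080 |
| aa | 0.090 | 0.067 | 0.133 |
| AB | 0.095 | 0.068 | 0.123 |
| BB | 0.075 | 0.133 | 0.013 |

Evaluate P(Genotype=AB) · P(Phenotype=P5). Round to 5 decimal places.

0.09981

P(Genotype=AB) = 0.095 + 0.068 + 0.123 = 0.286.
P(Phenotype=P5) = 0.080 + 0.133 + 0.123 + 0.013 = 0.349.
Product: 0.286 × 0.349 = 0.09981.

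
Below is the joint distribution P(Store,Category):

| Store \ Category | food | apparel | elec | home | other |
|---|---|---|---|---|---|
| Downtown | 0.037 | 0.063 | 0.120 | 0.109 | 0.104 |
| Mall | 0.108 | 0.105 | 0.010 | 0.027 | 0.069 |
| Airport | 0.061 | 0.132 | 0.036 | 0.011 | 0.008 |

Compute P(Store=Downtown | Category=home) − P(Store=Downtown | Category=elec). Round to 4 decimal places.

P(Category=home) = 0.109 + 0.027 + 0.011 = 0.147; P(Store=Downtown | Category=home) = 0.109/0.147 = 0.74150.
P(Category=elec) = 0.120 + 0.010 + 0.036 = 0.166; P(Store=Downtown | Category=elec) = 0.120/0.166 = 0.72289.
Difference = 0.0186.

0.0186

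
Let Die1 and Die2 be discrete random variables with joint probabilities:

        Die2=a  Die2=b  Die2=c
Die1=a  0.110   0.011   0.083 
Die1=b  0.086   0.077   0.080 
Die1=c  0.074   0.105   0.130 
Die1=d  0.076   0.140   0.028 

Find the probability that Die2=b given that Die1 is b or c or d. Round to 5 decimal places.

0.40452

P(Die1=b) = 0.086 + 0.077 + 0.080 = 0.243.
P(Die1=c) = 0.074 + 0.105 + 0.130 = 0.309.
P(Die1=d) = 0.076 + 0.140 + 0.028 = 0.244.
P(Die1 ∈ {b, c, d}) = 0.243 + 0.309 + 0.244 = 0.796; P(Die2=b, Die1 ∈ {b, c, d}) = 0.077 + 0.105 + 0.140 = 0.322.
P(Die2=b | Die1 ∈ {b, c, d}) = 0.322/0.796 = 0.40452.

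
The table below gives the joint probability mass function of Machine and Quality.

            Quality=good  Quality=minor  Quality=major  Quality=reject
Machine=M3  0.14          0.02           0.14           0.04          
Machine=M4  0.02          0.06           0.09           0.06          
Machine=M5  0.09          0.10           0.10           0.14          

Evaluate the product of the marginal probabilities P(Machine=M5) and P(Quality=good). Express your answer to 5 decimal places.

0.10750

P(Machine=M5) = 0.09 + 0.10 + 0.10 + 0.14 = 0.43.
P(Quality=good) = 0.14 + 0.02 + 0.09 = 0.25.
Product: 0.43 × 0.25 = 0.10750.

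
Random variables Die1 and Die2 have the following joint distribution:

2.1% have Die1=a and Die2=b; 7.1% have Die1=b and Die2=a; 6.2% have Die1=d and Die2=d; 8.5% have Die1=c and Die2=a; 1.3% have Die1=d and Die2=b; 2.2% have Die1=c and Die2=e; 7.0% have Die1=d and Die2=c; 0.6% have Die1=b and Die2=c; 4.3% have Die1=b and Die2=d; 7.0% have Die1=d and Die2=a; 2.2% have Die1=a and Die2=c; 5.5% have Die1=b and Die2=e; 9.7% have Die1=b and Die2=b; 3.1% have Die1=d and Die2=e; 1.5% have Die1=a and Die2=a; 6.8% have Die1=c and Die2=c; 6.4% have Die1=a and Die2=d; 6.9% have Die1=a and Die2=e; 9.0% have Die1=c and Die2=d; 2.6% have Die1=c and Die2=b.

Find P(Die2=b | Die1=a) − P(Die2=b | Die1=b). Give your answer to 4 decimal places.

-0.2467

P(Die1=a) = 0.015 + 0.021 + 0.022 + 0.064 + 0.069 = 0.191; P(Die2=b | Die1=a) = 0.021/0.191 = 0.10995.
P(Die1=b) = 0.071 + 0.097 + 0.006 + 0.043 + 0.055 = 0.272; P(Die2=b | Die1=b) = 0.097/0.272 = 0.35662.
Difference = -0.2467.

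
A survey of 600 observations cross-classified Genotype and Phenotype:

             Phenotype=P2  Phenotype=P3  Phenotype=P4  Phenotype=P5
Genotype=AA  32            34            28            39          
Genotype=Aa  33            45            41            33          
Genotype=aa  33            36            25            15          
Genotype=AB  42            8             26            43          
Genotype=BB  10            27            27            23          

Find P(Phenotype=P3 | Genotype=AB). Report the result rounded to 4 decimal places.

0.0672

Total with Genotype=AB: 42 + 8 + 26 + 43 = 119.
P(Phenotype=P3 | Genotype=AB) = 8/119 = 0.0672.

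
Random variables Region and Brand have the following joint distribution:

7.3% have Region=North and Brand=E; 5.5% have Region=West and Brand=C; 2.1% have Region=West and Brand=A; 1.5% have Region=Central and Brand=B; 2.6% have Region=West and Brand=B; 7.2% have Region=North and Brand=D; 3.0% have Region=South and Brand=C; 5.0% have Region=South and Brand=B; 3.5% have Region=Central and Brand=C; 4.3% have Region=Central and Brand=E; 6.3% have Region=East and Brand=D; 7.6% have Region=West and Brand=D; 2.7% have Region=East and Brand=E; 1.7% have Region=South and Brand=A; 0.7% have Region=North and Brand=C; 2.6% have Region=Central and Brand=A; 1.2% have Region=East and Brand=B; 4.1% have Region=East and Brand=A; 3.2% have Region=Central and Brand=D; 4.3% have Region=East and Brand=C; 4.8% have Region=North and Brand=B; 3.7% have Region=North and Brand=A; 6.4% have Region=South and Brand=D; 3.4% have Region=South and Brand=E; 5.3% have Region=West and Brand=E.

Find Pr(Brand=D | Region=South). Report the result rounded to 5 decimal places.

P(Region=South) = 0.017 + 0.050 + 0.030 + 0.064 + 0.034 = 0.195.
P(Brand=D | Region=South) = 0.064/0.195 = 0.32821.

0.32821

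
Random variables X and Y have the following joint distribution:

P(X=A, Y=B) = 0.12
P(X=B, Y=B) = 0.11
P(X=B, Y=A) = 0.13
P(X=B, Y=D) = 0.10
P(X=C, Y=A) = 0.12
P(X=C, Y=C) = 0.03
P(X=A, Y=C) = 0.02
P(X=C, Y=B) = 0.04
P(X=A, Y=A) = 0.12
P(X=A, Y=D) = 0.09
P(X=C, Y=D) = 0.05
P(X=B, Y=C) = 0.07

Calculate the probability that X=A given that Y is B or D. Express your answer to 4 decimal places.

P(Y=B) = 0.12 + 0.11 + 0.04 = 0.27.
P(Y=D) = 0.09 + 0.10 + 0.05 = 0.24.
P(Y ∈ {B, D}) = 0.27 + 0.24 = 0.51; P(X=A, Y ∈ {B, D}) = 0.12 + 0.09 = 0.21.
P(X=A | Y ∈ {B, D}) = 0.21/0.51 = 0.4118.

0.4118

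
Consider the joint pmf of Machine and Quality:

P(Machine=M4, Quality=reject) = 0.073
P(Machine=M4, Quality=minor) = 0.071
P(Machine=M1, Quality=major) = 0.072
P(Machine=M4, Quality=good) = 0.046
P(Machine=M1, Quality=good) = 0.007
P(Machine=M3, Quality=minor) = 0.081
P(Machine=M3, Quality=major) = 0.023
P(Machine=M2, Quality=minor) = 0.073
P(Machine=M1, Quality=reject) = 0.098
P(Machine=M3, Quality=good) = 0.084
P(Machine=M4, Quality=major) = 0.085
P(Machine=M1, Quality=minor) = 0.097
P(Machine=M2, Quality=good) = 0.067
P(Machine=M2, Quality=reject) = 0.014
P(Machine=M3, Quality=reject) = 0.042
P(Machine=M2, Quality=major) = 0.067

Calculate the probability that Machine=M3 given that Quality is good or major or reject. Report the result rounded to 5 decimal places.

P(Quality=good) = 0.007 + 0.067 + 0.084 + 0.046 = 0.204.
P(Quality=major) = 0.072 + 0.067 + 0.023 + 0.085 = 0.247.
P(Quality=reject) = 0.098 + 0.014 + 0.042 + 0.073 = 0.227.
P(Quality ∈ {good, major, reject}) = 0.204 + 0.247 + 0.227 = 0.678; P(Machine=M3, Quality ∈ {good, major, reject}) = 0.084 + 0.023 + 0.042 = 0.149.
P(Machine=M3 | Quality ∈ {good, major, reject}) = 0.149/0.678 = 0.21976.

0.21976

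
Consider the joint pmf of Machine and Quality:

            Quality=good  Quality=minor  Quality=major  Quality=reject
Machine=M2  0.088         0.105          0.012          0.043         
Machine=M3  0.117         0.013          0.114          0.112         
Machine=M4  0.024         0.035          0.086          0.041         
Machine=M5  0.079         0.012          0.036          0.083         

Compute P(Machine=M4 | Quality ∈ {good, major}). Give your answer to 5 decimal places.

P(Quality=good) = 0.088 + 0.117 + 0.024 + 0.079 = 0.308.
P(Quality=major) = 0.012 + 0.114 + 0.086 + 0.036 = 0.248.
P(Quality ∈ {good, major}) = 0.308 + 0.248 = 0.556; P(Machine=M4, Quality ∈ {good, major}) = 0.024 + 0.086 = 0.110.
P(Machine=M4 | Quality ∈ {good, major}) = 0.110/0.556 = 0.19784.

0.19784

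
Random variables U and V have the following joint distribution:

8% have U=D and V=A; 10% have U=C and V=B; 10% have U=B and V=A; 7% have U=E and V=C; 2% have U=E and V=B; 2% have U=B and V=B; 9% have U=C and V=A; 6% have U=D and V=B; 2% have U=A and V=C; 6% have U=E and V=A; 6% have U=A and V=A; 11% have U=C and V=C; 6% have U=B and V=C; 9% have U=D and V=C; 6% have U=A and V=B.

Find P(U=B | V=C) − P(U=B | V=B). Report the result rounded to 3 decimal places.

P(V=C) = 0.02 + 0.06 + 0.11 + 0.09 + 0.07 = 0.35; P(U=B | V=C) = 0.06/0.35 = 0.1714.
P(V=B) = 0.06 + 0.02 + 0.10 + 0.06 + 0.02 = 0.26; P(U=B | V=B) = 0.02/0.26 = 0.0769.
Difference = 0.095.

0.095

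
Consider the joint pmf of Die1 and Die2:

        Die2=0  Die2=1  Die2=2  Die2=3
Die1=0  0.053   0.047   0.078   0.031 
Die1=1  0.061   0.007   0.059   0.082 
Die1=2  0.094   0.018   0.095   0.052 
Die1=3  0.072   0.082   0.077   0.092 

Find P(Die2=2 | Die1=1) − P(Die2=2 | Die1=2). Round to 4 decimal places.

P(Die1=1) = 0.061 + 0.007 + 0.059 + 0.082 = 0.209; P(Die2=2 | Die1=1) = 0.059/0.209 = 0.28230.
P(Die1=2) = 0.094 + 0.018 + 0.095 + 0.052 = 0.259; P(Die2=2 | Die1=2) = 0.095/0.259 = 0.36680.
Difference = -0.0845.

-0.0845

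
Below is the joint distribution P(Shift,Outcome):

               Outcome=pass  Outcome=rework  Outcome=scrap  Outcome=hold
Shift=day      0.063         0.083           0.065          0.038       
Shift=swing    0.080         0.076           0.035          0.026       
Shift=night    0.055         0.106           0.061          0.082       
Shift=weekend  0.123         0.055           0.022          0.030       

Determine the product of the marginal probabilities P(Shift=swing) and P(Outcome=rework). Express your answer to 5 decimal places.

P(Shift=swing) = 0.080 + 0.076 + 0.035 + 0.026 = 0.217.
P(Outcome=rework) = 0.083 + 0.076 + 0.106 + 0.055 = 0.320.
Product: 0.217 × 0.320 = 0.06944.

0.06944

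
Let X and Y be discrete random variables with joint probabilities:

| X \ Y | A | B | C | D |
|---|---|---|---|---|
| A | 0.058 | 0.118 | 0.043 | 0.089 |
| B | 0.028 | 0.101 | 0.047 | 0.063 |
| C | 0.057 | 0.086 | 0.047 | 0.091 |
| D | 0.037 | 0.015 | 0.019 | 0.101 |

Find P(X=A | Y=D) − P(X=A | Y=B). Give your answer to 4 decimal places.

-0.1100

P(Y=D) = 0.089 + 0.063 + 0.091 + 0.101 = 0.344; P(X=A | Y=D) = 0.089/0.344 = 0.25872.
P(Y=B) = 0.118 + 0.101 + 0.086 + 0.015 = 0.320; P(X=A | Y=B) = 0.118/0.320 = 0.36875.
Difference = -0.1100.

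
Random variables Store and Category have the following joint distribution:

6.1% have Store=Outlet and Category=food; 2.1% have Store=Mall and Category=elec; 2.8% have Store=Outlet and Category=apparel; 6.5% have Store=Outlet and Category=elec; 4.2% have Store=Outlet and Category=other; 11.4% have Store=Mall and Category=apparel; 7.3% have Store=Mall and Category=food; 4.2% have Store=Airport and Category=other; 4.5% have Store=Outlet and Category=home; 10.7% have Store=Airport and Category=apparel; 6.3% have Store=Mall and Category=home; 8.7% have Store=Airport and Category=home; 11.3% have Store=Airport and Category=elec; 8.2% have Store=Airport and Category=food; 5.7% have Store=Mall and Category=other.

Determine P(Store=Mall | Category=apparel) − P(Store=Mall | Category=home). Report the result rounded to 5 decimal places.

0.13475

P(Category=apparel) = 0.114 + 0.107 + 0.028 = 0.249; P(Store=Mall | Category=apparel) = 0.114/0.249 = 0.457831.
P(Category=home) = 0.063 + 0.087 + 0.045 = 0.195; P(Store=Mall | Category=home) = 0.063/0.195 = 0.323077.
Difference = 0.13475.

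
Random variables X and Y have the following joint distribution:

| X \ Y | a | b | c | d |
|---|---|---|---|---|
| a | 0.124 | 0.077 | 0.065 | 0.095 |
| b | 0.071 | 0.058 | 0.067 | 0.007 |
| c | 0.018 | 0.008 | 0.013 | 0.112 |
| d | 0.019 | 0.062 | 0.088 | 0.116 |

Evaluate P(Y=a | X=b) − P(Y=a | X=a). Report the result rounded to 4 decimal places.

P(X=b) = 0.071 + 0.058 + 0.067 + 0.007 = 0.203; P(Y=a | X=b) = 0.071/0.203 = 0.34975.
P(X=a) = 0.124 + 0.077 + 0.065 + 0.095 = 0.361; P(Y=a | X=a) = 0.124/0.361 = 0.34349.
Difference = 0.0063.

0.0063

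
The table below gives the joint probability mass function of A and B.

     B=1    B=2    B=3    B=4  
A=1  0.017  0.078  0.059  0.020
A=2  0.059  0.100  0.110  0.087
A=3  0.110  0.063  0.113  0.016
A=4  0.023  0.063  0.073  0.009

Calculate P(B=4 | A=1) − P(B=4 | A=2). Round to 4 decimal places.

-0.1294

P(A=1) = 0.017 + 0.078 + 0.059 + 0.020 = 0.174; P(B=4 | A=1) = 0.020/0.174 = 0.11494.
P(A=2) = 0.059 + 0.100 + 0.110 + 0.087 = 0.356; P(B=4 | A=2) = 0.087/0.356 = 0.24438.
Difference = -0.1294.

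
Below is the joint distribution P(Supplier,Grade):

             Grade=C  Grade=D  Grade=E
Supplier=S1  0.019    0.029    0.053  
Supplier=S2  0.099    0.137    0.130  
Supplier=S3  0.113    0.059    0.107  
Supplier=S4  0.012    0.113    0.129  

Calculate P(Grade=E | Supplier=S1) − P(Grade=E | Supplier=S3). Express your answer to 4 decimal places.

0.1412

P(Supplier=S1) = 0.019 + 0.029 + 0.053 = 0.101; P(Grade=E | Supplier=S1) = 0.053/0.101 = 0.52475.
P(Supplier=S3) = 0.113 + 0.059 + 0.107 = 0.279; P(Grade=E | Supplier=S3) = 0.107/0.279 = 0.38351.
Difference = 0.1412.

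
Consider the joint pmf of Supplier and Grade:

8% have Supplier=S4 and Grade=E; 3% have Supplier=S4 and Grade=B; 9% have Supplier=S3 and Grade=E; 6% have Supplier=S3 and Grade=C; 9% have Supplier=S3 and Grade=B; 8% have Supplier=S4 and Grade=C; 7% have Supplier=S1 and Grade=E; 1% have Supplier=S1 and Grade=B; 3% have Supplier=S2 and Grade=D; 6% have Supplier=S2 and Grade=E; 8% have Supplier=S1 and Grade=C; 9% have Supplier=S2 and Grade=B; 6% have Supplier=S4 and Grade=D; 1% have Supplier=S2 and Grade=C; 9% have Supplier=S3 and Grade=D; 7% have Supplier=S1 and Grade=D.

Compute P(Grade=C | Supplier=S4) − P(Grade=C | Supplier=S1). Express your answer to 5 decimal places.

P(Supplier=S4) = 0.03 + 0.08 + 0.06 + 0.08 = 0.25; P(Grade=C | Supplier=S4) = 0.08/0.25 = 0.320000.
P(Supplier=S1) = 0.01 + 0.08 + 0.07 + 0.07 = 0.23; P(Grade=C | Supplier=S1) = 0.08/0.23 = 0.347826.
Difference = -0.02783.

-0.02783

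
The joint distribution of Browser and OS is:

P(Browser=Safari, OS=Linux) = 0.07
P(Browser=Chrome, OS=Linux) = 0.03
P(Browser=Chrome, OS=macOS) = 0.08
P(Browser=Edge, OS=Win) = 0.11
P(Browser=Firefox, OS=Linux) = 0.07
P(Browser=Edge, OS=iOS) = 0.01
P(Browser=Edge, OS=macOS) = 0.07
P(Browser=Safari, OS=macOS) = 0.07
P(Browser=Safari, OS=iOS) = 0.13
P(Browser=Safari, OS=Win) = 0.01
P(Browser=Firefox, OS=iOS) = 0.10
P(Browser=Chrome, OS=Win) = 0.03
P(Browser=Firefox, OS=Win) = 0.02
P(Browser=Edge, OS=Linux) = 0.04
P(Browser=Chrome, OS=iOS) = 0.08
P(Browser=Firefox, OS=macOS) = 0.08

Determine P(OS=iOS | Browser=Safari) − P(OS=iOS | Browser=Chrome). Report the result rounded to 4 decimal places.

0.1006

P(Browser=Safari) = 0.01 + 0.07 + 0.07 + 0.13 = 0.28; P(OS=iOS | Browser=Safari) = 0.13/0.28 = 0.46429.
P(Browser=Chrome) = 0.03 + 0.08 + 0.03 + 0.08 = 0.22; P(OS=iOS | Browser=Chrome) = 0.08/0.22 = 0.36364.
Difference = 0.1006.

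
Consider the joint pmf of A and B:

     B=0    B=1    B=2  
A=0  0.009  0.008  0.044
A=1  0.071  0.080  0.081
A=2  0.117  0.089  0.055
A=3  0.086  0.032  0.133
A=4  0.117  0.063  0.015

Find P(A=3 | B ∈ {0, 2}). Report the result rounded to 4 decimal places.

P(B=0) = 0.009 + 0.071 + 0.117 + 0.086 + 0.117 = 0.400.
P(B=2) = 0.044 + 0.081 + 0.055 + 0.133 + 0.015 = 0.328.
P(B ∈ {0, 2}) = 0.400 + 0.328 = 0.728; P(A=3, B ∈ {0, 2}) = 0.086 + 0.133 = 0.219.
P(A=3 | B ∈ {0, 2}) = 0.219/0.728 = 0.3008.

0.3008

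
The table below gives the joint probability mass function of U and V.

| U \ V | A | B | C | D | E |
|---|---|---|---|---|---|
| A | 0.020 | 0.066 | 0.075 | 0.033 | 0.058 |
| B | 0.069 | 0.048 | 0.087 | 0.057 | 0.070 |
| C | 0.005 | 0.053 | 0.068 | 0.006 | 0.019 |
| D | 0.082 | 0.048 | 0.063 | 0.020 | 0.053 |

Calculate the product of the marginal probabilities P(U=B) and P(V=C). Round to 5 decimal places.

P(U=B) = 0.069 + 0.048 + 0.087 + 0.057 + 0.070 = 0.331.
P(V=C) = 0.075 + 0.087 + 0.068 + 0.063 = 0.293.
Product: 0.331 × 0.293 = 0.09698.

0.09698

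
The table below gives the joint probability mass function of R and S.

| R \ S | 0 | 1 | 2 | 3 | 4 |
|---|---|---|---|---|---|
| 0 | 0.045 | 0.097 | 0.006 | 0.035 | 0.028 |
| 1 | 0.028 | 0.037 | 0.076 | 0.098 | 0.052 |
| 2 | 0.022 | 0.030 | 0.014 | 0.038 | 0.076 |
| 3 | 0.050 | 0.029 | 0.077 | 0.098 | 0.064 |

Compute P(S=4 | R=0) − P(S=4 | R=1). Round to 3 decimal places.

P(R=0) = 0.045 + 0.097 + 0.006 + 0.035 + 0.028 = 0.211; P(S=4 | R=0) = 0.028/0.211 = 0.1327.
P(R=1) = 0.028 + 0.037 + 0.076 + 0.098 + 0.052 = 0.291; P(S=4 | R=1) = 0.052/0.291 = 0.1787.
Difference = -0.046.

-0.046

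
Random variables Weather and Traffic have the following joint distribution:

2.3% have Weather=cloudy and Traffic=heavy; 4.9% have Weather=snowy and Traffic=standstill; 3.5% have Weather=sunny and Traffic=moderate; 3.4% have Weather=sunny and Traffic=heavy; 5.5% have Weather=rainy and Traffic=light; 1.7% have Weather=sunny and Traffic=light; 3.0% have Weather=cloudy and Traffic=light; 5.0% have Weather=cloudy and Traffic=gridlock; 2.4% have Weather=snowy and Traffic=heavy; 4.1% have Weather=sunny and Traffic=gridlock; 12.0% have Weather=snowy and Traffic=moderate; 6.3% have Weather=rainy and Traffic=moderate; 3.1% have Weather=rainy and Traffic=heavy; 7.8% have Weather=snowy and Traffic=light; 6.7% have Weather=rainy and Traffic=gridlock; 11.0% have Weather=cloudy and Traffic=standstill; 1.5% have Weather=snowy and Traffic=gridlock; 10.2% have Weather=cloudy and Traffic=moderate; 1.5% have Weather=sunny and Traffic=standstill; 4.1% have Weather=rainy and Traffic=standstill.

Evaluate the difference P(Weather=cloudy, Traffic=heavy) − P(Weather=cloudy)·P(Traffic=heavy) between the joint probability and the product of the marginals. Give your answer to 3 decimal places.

P(Weather=cloudy) = 0.030 + 0.102 + 0.023 + 0.050 + 0.110 = 0.315.
P(Traffic=heavy) = 0.034 + 0.023 + 0.031 + 0.024 = 0.112.
P(Weather=cloudy, Traffic=heavy) − P(Weather=cloudy)P(Traffic=heavy) = 0.023 − 0.315×0.112 = -0.012.

-0.012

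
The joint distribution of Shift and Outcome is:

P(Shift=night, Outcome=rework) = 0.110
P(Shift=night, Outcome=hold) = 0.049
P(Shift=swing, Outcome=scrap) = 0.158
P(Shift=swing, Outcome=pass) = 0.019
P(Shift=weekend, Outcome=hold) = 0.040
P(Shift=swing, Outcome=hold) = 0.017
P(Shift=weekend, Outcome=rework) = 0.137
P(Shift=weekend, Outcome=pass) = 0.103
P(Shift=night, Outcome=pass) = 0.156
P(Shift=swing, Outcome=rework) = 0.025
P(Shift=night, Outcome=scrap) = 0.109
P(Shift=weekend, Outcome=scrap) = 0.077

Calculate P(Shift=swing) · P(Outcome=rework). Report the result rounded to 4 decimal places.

P(Shift=swing) = 0.019 + 0.025 + 0.158 + 0.017 = 0.219.
P(Outcome=rework) = 0.025 + 0.110 + 0.137 = 0.272.
Product: 0.219 × 0.272 = 0.0596.

0.0596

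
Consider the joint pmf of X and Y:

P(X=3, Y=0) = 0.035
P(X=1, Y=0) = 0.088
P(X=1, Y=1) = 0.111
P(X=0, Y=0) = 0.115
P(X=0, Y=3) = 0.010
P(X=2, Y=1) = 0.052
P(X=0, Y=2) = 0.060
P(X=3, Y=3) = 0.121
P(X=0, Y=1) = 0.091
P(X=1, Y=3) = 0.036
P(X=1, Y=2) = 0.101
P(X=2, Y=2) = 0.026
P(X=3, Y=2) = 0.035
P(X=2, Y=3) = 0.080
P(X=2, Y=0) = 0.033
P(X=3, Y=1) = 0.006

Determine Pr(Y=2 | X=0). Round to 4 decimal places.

P(X=0) = 0.115 + 0.091 + 0.060 + 0.010 = 0.276.
P(Y=2 | X=0) = 0.060/0.276 = 0.2174.

0.2174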